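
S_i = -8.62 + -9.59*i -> [-8.62, -18.21, -27.8, -37.39, -46.98]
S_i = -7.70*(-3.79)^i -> [-7.7, 29.18, -110.6, 419.19, -1588.72]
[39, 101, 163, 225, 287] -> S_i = 39 + 62*i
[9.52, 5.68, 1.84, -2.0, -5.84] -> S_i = 9.52 + -3.84*i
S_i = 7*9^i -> [7, 63, 567, 5103, 45927]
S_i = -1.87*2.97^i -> [-1.87, -5.55, -16.5, -48.99, -145.5]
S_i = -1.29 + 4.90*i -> [-1.29, 3.61, 8.51, 13.41, 18.31]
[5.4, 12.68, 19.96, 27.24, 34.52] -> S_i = 5.40 + 7.28*i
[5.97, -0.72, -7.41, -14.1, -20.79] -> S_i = 5.97 + -6.69*i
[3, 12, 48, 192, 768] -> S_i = 3*4^i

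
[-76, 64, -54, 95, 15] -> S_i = Random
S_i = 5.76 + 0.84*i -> [5.76, 6.6, 7.44, 8.28, 9.12]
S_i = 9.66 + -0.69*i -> [9.66, 8.97, 8.28, 7.59, 6.9]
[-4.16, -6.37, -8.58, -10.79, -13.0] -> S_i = -4.16 + -2.21*i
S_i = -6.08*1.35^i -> [-6.08, -8.21, -11.08, -14.96, -20.19]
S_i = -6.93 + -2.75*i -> [-6.93, -9.68, -12.43, -15.18, -17.93]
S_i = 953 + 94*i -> [953, 1047, 1141, 1235, 1329]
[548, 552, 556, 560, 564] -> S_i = 548 + 4*i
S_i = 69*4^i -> [69, 276, 1104, 4416, 17664]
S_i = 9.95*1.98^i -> [9.95, 19.7, 39.01, 77.24, 152.93]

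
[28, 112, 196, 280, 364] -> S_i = 28 + 84*i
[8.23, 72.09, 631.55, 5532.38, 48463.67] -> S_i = 8.23*8.76^i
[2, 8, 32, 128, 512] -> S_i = 2*4^i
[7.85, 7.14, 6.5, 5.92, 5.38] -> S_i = 7.85*0.91^i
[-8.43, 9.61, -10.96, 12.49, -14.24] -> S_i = -8.43*(-1.14)^i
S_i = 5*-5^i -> [5, -25, 125, -625, 3125]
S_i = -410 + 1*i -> [-410, -409, -408, -407, -406]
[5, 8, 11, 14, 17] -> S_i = 5 + 3*i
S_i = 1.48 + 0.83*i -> [1.48, 2.31, 3.14, 3.97, 4.8]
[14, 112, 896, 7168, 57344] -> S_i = 14*8^i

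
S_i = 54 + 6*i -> [54, 60, 66, 72, 78]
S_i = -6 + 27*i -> [-6, 21, 48, 75, 102]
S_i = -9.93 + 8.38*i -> [-9.93, -1.55, 6.83, 15.21, 23.59]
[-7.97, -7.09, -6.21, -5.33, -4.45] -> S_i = -7.97 + 0.88*i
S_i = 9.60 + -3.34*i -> [9.6, 6.26, 2.92, -0.42, -3.76]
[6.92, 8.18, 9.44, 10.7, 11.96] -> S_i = 6.92 + 1.26*i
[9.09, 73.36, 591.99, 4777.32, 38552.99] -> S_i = 9.09*8.07^i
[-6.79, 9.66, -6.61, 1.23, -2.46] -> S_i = Random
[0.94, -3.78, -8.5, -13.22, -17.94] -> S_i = 0.94 + -4.72*i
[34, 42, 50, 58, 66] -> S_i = 34 + 8*i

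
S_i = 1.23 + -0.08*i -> [1.23, 1.15, 1.07, 0.99, 0.91]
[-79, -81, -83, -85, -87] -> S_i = -79 + -2*i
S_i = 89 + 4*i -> [89, 93, 97, 101, 105]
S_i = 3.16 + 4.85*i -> [3.16, 8.01, 12.86, 17.71, 22.56]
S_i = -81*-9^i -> [-81, 729, -6561, 59049, -531441]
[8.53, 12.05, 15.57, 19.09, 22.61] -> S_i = 8.53 + 3.52*i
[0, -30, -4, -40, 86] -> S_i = Random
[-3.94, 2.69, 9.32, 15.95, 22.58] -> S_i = -3.94 + 6.63*i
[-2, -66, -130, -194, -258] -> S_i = -2 + -64*i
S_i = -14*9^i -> [-14, -126, -1134, -10206, -91854]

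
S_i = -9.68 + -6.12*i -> [-9.68, -15.8, -21.92, -28.04, -34.16]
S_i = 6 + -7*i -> [6, -1, -8, -15, -22]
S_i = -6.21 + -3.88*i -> [-6.21, -10.09, -13.97, -17.85, -21.73]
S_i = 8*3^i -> [8, 24, 72, 216, 648]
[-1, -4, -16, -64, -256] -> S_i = -1*4^i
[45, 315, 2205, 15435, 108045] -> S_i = 45*7^i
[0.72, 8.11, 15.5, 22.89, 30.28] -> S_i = 0.72 + 7.39*i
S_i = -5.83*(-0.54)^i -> [-5.83, 3.15, -1.7, 0.92, -0.5]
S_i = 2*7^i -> [2, 14, 98, 686, 4802]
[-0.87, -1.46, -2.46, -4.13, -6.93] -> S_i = -0.87*1.68^i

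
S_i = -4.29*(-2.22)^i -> [-4.29, 9.52, -21.14, 46.94, -104.2]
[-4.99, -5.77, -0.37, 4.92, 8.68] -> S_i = Random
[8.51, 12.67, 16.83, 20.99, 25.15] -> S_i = 8.51 + 4.16*i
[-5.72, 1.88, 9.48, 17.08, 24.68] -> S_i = -5.72 + 7.60*i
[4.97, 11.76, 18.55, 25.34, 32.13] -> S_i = 4.97 + 6.79*i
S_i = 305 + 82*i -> [305, 387, 469, 551, 633]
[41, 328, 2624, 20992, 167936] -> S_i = 41*8^i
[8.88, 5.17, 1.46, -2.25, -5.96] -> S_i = 8.88 + -3.71*i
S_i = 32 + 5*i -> [32, 37, 42, 47, 52]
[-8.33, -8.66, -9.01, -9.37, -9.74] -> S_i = -8.33*1.04^i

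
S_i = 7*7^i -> [7, 49, 343, 2401, 16807]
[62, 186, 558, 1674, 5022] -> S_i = 62*3^i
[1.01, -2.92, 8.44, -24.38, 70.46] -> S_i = 1.01*(-2.89)^i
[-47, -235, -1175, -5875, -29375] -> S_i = -47*5^i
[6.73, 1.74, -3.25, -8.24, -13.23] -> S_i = 6.73 + -4.99*i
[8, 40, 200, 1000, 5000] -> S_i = 8*5^i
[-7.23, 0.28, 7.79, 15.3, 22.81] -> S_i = -7.23 + 7.51*i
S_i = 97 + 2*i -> [97, 99, 101, 103, 105]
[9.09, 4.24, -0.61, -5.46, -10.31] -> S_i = 9.09 + -4.85*i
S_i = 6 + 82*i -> [6, 88, 170, 252, 334]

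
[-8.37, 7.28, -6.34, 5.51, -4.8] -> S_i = -8.37*(-0.87)^i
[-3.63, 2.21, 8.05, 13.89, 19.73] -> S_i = -3.63 + 5.84*i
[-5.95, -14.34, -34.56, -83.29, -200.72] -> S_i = -5.95*2.41^i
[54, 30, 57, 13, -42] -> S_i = Random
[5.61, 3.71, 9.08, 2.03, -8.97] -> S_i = Random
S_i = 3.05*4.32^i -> [3.05, 13.18, 56.92, 245.9, 1062.27]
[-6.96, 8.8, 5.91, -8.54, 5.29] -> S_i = Random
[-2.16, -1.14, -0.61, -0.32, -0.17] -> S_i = -2.16*0.53^i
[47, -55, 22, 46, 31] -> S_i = Random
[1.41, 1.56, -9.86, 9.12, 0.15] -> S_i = Random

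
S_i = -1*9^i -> [-1, -9, -81, -729, -6561]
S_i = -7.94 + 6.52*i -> [-7.94, -1.42, 5.1, 11.62, 18.14]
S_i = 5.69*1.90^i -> [5.69, 10.81, 20.54, 39.03, 74.15]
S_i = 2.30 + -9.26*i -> [2.3, -6.96, -16.22, -25.48, -34.74]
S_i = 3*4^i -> [3, 12, 48, 192, 768]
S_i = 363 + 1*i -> [363, 364, 365, 366, 367]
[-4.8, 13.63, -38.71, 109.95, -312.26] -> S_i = -4.80*(-2.84)^i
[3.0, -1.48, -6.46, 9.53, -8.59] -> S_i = Random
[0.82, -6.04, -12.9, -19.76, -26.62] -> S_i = 0.82 + -6.86*i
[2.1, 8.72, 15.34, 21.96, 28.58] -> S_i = 2.10 + 6.62*i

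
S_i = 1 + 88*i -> [1, 89, 177, 265, 353]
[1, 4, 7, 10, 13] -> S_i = 1 + 3*i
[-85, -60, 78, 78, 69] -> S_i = Random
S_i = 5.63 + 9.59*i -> [5.63, 15.22, 24.81, 34.4, 43.99]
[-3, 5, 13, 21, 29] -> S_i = -3 + 8*i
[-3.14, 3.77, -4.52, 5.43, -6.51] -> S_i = -3.14*(-1.20)^i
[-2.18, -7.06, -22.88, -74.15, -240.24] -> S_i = -2.18*3.24^i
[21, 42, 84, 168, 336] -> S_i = 21*2^i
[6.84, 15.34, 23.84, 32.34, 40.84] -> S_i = 6.84 + 8.50*i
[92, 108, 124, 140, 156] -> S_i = 92 + 16*i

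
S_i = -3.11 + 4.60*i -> [-3.11, 1.49, 6.09, 10.69, 15.29]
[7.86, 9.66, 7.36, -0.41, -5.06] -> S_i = Random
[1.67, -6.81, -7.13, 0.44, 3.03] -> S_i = Random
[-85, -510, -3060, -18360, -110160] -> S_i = -85*6^i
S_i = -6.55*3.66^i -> [-6.55, -23.97, -87.74, -321.13, -1175.35]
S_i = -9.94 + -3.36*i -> [-9.94, -13.3, -16.66, -20.02, -23.38]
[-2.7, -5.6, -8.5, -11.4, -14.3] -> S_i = -2.70 + -2.90*i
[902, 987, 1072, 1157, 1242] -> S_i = 902 + 85*i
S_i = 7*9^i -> [7, 63, 567, 5103, 45927]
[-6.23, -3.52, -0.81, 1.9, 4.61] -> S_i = -6.23 + 2.71*i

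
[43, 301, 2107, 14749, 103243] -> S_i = 43*7^i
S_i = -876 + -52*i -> [-876, -928, -980, -1032, -1084]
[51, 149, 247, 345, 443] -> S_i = 51 + 98*i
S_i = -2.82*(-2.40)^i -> [-2.82, 6.77, -16.24, 38.98, -93.56]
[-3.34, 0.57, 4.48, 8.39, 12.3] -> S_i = -3.34 + 3.91*i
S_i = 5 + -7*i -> [5, -2, -9, -16, -23]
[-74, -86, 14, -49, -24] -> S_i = Random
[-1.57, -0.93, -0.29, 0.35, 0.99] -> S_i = -1.57 + 0.64*i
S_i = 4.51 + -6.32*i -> [4.51, -1.81, -8.13, -14.45, -20.77]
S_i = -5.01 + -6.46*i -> [-5.01, -11.47, -17.93, -24.39, -30.85]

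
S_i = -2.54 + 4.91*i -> [-2.54, 2.37, 7.28, 12.19, 17.1]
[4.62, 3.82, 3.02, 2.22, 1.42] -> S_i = 4.62 + -0.80*i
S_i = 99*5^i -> [99, 495, 2475, 12375, 61875]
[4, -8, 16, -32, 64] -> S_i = 4*-2^i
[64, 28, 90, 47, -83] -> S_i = Random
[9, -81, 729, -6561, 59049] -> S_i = 9*-9^i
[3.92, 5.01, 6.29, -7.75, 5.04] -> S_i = Random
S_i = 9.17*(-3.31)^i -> [9.17, -30.35, 100.47, -332.55, 1100.73]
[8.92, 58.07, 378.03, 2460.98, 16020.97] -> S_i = 8.92*6.51^i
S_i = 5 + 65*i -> [5, 70, 135, 200, 265]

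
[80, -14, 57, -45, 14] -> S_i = Random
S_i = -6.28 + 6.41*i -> [-6.28, 0.13, 6.54, 12.95, 19.36]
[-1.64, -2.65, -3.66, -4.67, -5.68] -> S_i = -1.64 + -1.01*i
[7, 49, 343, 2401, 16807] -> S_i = 7*7^i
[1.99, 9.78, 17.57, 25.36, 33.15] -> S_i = 1.99 + 7.79*i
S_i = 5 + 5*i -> [5, 10, 15, 20, 25]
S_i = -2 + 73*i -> [-2, 71, 144, 217, 290]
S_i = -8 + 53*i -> [-8, 45, 98, 151, 204]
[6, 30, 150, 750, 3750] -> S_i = 6*5^i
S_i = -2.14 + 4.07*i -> [-2.14, 1.93, 6.0, 10.07, 14.14]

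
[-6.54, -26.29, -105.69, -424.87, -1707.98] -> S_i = -6.54*4.02^i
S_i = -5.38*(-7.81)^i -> [-5.38, 42.02, -328.16, 2562.92, -20016.42]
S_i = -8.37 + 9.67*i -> [-8.37, 1.3, 10.97, 20.64, 30.31]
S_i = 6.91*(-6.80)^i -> [6.91, -46.99, 319.52, -2172.73, 14774.53]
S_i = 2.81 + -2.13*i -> [2.81, 0.68, -1.45, -3.58, -5.71]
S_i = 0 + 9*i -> [0, 9, 18, 27, 36]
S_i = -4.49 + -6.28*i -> [-4.49, -10.77, -17.05, -23.33, -29.61]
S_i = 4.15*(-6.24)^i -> [4.15, -25.9, 161.59, -1008.33, 6291.97]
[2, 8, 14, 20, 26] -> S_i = 2 + 6*i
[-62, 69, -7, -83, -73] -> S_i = Random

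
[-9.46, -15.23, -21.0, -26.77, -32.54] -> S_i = -9.46 + -5.77*i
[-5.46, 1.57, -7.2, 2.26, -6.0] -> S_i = Random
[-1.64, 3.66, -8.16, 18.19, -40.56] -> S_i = -1.64*(-2.23)^i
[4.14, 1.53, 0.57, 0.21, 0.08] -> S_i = 4.14*0.37^i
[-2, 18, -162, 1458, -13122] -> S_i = -2*-9^i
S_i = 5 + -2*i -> [5, 3, 1, -1, -3]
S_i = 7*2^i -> [7, 14, 28, 56, 112]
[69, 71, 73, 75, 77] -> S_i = 69 + 2*i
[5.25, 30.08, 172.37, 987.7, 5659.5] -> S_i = 5.25*5.73^i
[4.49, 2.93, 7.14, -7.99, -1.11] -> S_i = Random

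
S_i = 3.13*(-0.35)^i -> [3.13, -1.1, 0.38, -0.13, 0.05]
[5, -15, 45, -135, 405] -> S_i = 5*-3^i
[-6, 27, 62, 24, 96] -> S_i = Random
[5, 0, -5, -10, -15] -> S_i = 5 + -5*i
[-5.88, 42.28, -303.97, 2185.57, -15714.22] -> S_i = -5.88*(-7.19)^i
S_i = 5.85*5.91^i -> [5.85, 34.57, 204.33, 1207.59, 7136.84]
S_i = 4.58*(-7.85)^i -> [4.58, -35.95, 282.23, -2215.51, 17391.78]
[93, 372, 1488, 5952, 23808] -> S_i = 93*4^i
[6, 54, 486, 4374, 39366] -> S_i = 6*9^i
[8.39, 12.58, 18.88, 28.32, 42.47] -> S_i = 8.39*1.50^i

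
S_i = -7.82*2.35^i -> [-7.82, -18.38, -43.19, -101.49, -238.49]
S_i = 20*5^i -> [20, 100, 500, 2500, 12500]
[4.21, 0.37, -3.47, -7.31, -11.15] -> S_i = 4.21 + -3.84*i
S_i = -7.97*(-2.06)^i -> [-7.97, 16.42, -33.82, 69.67, -143.52]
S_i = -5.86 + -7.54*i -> [-5.86, -13.4, -20.94, -28.48, -36.02]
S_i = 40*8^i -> [40, 320, 2560, 20480, 163840]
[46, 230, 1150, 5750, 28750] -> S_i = 46*5^i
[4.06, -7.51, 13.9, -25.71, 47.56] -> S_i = 4.06*(-1.85)^i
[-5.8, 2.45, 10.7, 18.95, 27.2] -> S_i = -5.80 + 8.25*i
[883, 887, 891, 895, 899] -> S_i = 883 + 4*i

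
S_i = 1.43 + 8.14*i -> [1.43, 9.57, 17.71, 25.85, 33.99]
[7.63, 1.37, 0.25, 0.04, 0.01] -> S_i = 7.63*0.18^i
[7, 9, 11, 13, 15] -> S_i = 7 + 2*i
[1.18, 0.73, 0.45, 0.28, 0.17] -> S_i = 1.18*0.62^i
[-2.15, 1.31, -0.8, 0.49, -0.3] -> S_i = -2.15*(-0.61)^i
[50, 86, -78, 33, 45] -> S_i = Random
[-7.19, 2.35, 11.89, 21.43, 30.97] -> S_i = -7.19 + 9.54*i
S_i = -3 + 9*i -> [-3, 6, 15, 24, 33]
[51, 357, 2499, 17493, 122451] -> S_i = 51*7^i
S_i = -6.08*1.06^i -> [-6.08, -6.44, -6.83, -7.24, -7.68]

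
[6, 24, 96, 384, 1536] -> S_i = 6*4^i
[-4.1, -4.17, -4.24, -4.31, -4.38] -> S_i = -4.10 + -0.07*i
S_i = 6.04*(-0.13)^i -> [6.04, -0.79, 0.1, -0.01, 0.0]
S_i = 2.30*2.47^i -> [2.3, 5.68, 14.03, 34.66, 85.61]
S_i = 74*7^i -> [74, 518, 3626, 25382, 177674]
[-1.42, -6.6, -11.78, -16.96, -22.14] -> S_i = -1.42 + -5.18*i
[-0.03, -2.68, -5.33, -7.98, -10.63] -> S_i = -0.03 + -2.65*i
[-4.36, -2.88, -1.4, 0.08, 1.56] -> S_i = -4.36 + 1.48*i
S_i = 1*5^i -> [1, 5, 25, 125, 625]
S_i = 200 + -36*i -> [200, 164, 128, 92, 56]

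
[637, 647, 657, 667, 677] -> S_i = 637 + 10*i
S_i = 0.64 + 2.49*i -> [0.64, 3.13, 5.62, 8.11, 10.6]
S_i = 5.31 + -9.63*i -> [5.31, -4.32, -13.95, -23.58, -33.21]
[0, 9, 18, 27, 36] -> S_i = 0 + 9*i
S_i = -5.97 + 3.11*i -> [-5.97, -2.86, 0.25, 3.36, 6.47]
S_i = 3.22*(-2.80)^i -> [3.22, -9.02, 25.24, -70.69, 197.92]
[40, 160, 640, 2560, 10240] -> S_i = 40*4^i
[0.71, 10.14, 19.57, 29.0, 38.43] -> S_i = 0.71 + 9.43*i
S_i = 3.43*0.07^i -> [3.43, 0.24, 0.02, 0.0, 0.0]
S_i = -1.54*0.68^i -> [-1.54, -1.05, -0.71, -0.48, -0.33]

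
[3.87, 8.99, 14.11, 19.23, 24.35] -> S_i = 3.87 + 5.12*i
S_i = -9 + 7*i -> [-9, -2, 5, 12, 19]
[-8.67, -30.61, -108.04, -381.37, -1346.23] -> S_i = -8.67*3.53^i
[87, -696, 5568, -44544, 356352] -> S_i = 87*-8^i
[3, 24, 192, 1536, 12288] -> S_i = 3*8^i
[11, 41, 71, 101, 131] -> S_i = 11 + 30*i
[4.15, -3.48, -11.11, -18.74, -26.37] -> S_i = 4.15 + -7.63*i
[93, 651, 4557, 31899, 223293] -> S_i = 93*7^i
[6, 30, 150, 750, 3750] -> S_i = 6*5^i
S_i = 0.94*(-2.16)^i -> [0.94, -2.03, 4.39, -9.47, 20.46]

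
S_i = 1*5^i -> [1, 5, 25, 125, 625]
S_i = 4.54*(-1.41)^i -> [4.54, -6.4, 9.03, -12.73, 17.94]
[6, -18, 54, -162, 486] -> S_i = 6*-3^i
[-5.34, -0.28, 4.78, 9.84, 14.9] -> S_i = -5.34 + 5.06*i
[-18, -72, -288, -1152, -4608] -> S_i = -18*4^i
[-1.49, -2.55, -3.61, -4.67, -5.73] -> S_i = -1.49 + -1.06*i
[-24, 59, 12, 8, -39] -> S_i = Random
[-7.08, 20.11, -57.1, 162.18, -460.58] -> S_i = -7.08*(-2.84)^i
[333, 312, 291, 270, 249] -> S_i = 333 + -21*i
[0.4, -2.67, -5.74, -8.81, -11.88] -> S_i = 0.40 + -3.07*i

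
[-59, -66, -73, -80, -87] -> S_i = -59 + -7*i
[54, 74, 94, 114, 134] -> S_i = 54 + 20*i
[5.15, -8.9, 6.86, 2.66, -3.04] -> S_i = Random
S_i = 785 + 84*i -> [785, 869, 953, 1037, 1121]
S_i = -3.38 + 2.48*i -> [-3.38, -0.9, 1.58, 4.06, 6.54]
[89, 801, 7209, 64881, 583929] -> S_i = 89*9^i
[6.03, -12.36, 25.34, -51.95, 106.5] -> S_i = 6.03*(-2.05)^i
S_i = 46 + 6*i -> [46, 52, 58, 64, 70]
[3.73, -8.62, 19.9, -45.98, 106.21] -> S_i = 3.73*(-2.31)^i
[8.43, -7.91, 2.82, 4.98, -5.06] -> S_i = Random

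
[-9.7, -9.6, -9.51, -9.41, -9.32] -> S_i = -9.70*0.99^i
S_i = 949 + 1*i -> [949, 950, 951, 952, 953]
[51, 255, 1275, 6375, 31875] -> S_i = 51*5^i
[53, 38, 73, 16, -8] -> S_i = Random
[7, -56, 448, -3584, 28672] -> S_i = 7*-8^i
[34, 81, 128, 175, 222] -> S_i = 34 + 47*i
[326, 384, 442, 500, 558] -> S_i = 326 + 58*i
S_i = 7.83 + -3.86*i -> [7.83, 3.97, 0.11, -3.75, -7.61]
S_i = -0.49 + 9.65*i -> [-0.49, 9.16, 18.81, 28.46, 38.11]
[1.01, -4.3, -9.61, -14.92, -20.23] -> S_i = 1.01 + -5.31*i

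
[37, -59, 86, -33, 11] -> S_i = Random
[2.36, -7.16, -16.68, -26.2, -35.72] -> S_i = 2.36 + -9.52*i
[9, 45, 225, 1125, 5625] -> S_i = 9*5^i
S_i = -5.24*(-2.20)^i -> [-5.24, 11.53, -25.36, 55.8, -122.75]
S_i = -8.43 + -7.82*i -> [-8.43, -16.25, -24.07, -31.89, -39.71]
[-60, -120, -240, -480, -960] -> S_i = -60*2^i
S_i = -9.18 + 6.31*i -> [-9.18, -2.87, 3.44, 9.75, 16.06]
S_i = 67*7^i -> [67, 469, 3283, 22981, 160867]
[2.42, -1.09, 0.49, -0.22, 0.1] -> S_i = 2.42*(-0.45)^i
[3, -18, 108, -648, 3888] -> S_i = 3*-6^i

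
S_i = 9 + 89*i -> [9, 98, 187, 276, 365]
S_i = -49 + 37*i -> [-49, -12, 25, 62, 99]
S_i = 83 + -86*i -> [83, -3, -89, -175, -261]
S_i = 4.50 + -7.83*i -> [4.5, -3.33, -11.16, -18.99, -26.82]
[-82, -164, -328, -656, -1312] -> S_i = -82*2^i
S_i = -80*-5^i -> [-80, 400, -2000, 10000, -50000]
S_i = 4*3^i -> [4, 12, 36, 108, 324]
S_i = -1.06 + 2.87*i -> [-1.06, 1.81, 4.68, 7.55, 10.42]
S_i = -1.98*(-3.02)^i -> [-1.98, 5.98, -18.06, 54.54, -164.7]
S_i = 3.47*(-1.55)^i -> [3.47, -5.38, 8.34, -12.92, 20.03]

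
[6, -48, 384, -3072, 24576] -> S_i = 6*-8^i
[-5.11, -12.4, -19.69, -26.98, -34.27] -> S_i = -5.11 + -7.29*i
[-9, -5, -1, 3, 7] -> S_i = -9 + 4*i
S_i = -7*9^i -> [-7, -63, -567, -5103, -45927]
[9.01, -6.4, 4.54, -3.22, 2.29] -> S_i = 9.01*(-0.71)^i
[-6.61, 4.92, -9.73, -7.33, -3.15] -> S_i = Random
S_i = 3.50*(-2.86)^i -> [3.5, -10.01, 28.63, -81.88, 234.17]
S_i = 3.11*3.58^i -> [3.11, 11.13, 39.86, 142.7, 510.85]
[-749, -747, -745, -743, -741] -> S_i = -749 + 2*i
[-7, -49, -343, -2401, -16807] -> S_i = -7*7^i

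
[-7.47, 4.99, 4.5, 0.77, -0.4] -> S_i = Random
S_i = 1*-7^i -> [1, -7, 49, -343, 2401]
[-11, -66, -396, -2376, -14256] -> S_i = -11*6^i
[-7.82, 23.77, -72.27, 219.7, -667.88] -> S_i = -7.82*(-3.04)^i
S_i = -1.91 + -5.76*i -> [-1.91, -7.67, -13.43, -19.19, -24.95]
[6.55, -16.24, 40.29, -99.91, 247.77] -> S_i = 6.55*(-2.48)^i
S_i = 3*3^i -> [3, 9, 27, 81, 243]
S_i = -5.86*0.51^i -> [-5.86, -2.99, -1.52, -0.78, -0.4]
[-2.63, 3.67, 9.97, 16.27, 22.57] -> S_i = -2.63 + 6.30*i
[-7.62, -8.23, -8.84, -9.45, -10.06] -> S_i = -7.62 + -0.61*i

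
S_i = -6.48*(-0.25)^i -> [-6.48, 1.62, -0.4, 0.1, -0.03]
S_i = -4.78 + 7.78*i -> [-4.78, 3.0, 10.78, 18.56, 26.34]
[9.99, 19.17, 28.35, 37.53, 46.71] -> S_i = 9.99 + 9.18*i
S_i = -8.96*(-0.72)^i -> [-8.96, 6.45, -4.64, 3.34, -2.41]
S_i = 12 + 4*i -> [12, 16, 20, 24, 28]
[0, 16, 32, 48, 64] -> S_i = 0 + 16*i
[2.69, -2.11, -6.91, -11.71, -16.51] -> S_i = 2.69 + -4.80*i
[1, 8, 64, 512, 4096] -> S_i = 1*8^i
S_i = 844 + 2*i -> [844, 846, 848, 850, 852]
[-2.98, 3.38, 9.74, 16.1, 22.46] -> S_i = -2.98 + 6.36*i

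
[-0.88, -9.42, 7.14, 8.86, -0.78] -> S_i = Random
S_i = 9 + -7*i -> [9, 2, -5, -12, -19]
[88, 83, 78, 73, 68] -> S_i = 88 + -5*i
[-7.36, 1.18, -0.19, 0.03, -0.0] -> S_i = -7.36*(-0.16)^i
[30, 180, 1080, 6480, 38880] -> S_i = 30*6^i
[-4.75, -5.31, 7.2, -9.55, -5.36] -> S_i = Random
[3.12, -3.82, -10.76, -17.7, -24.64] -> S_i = 3.12 + -6.94*i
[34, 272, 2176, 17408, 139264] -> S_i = 34*8^i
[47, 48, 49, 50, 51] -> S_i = 47 + 1*i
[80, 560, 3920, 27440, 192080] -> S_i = 80*7^i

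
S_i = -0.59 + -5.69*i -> [-0.59, -6.28, -11.97, -17.66, -23.35]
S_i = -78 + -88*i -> [-78, -166, -254, -342, -430]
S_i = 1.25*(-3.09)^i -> [1.25, -3.86, 11.94, -36.88, 113.96]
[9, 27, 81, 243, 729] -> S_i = 9*3^i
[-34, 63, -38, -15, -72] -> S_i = Random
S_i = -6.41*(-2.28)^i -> [-6.41, 14.61, -33.32, 75.97, -173.22]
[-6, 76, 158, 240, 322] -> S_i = -6 + 82*i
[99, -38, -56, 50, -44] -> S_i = Random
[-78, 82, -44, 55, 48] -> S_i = Random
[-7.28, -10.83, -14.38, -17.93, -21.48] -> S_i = -7.28 + -3.55*i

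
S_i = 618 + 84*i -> [618, 702, 786, 870, 954]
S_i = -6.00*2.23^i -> [-6.0, -13.38, -29.84, -66.54, -148.38]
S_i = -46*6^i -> [-46, -276, -1656, -9936, -59616]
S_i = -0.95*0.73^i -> [-0.95, -0.69, -0.51, -0.37, -0.27]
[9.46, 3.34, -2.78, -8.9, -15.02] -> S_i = 9.46 + -6.12*i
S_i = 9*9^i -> [9, 81, 729, 6561, 59049]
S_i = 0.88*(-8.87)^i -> [0.88, -7.81, 69.24, -614.12, 5447.25]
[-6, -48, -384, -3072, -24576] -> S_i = -6*8^i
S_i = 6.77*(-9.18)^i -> [6.77, -62.15, 570.52, -5237.41, 48079.44]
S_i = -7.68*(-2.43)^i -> [-7.68, 18.66, -45.35, 110.2, -267.79]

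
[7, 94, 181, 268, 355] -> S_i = 7 + 87*i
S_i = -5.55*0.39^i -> [-5.55, -2.16, -0.84, -0.33, -0.13]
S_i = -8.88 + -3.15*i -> [-8.88, -12.03, -15.18, -18.33, -21.48]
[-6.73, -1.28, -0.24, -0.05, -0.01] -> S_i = -6.73*0.19^i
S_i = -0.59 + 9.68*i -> [-0.59, 9.09, 18.77, 28.45, 38.13]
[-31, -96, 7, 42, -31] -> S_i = Random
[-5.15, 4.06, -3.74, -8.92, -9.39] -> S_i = Random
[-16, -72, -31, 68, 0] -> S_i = Random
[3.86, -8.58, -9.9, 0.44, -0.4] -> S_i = Random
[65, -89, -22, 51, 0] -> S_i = Random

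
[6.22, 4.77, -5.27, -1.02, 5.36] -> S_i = Random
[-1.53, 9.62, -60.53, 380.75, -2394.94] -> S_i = -1.53*(-6.29)^i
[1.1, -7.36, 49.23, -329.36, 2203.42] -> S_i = 1.10*(-6.69)^i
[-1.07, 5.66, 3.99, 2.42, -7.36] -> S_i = Random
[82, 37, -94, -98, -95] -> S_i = Random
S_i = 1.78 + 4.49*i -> [1.78, 6.27, 10.76, 15.25, 19.74]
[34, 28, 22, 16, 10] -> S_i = 34 + -6*i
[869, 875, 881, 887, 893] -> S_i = 869 + 6*i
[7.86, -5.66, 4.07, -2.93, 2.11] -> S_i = 7.86*(-0.72)^i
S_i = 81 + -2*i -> [81, 79, 77, 75, 73]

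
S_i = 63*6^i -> [63, 378, 2268, 13608, 81648]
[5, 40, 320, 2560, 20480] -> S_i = 5*8^i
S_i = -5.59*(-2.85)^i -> [-5.59, 15.93, -45.4, 129.4, -368.8]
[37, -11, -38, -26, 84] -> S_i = Random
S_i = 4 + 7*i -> [4, 11, 18, 25, 32]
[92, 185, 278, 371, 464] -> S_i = 92 + 93*i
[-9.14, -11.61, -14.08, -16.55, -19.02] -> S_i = -9.14 + -2.47*i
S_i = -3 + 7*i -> [-3, 4, 11, 18, 25]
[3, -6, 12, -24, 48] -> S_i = 3*-2^i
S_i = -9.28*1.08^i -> [-9.28, -10.02, -10.82, -11.69, -12.63]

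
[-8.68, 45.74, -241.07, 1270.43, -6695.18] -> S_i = -8.68*(-5.27)^i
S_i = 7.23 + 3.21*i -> [7.23, 10.44, 13.65, 16.86, 20.07]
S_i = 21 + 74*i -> [21, 95, 169, 243, 317]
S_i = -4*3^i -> [-4, -12, -36, -108, -324]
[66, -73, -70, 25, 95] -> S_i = Random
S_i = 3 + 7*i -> [3, 10, 17, 24, 31]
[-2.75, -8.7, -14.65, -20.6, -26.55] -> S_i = -2.75 + -5.95*i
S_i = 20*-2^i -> [20, -40, 80, -160, 320]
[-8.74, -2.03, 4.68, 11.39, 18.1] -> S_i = -8.74 + 6.71*i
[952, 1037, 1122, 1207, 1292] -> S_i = 952 + 85*i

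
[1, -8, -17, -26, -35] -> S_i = 1 + -9*i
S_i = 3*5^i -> [3, 15, 75, 375, 1875]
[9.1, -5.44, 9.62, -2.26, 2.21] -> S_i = Random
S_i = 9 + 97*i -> [9, 106, 203, 300, 397]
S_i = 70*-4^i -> [70, -280, 1120, -4480, 17920]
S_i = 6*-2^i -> [6, -12, 24, -48, 96]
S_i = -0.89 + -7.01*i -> [-0.89, -7.9, -14.91, -21.92, -28.93]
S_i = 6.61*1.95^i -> [6.61, 12.89, 25.13, 49.01, 95.57]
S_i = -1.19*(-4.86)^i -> [-1.19, 5.78, -28.11, 136.6, -663.88]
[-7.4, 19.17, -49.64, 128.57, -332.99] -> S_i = -7.40*(-2.59)^i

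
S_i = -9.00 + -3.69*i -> [-9.0, -12.69, -16.38, -20.07, -23.76]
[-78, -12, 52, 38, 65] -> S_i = Random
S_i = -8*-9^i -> [-8, 72, -648, 5832, -52488]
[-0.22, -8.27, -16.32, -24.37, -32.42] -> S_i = -0.22 + -8.05*i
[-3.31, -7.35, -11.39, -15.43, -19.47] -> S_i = -3.31 + -4.04*i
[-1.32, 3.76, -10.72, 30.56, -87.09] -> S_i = -1.32*(-2.85)^i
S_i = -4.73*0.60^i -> [-4.73, -2.84, -1.7, -1.02, -0.61]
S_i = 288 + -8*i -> [288, 280, 272, 264, 256]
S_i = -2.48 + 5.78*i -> [-2.48, 3.3, 9.08, 14.86, 20.64]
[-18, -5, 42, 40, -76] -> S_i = Random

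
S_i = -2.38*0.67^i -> [-2.38, -1.59, -1.07, -0.72, -0.48]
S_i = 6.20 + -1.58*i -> [6.2, 4.62, 3.04, 1.46, -0.12]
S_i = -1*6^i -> [-1, -6, -36, -216, -1296]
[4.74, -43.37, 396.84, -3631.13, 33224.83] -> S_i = 4.74*(-9.15)^i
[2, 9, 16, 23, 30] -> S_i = 2 + 7*i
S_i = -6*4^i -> [-6, -24, -96, -384, -1536]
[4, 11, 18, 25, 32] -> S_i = 4 + 7*i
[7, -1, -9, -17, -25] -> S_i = 7 + -8*i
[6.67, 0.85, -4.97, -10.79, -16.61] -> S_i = 6.67 + -5.82*i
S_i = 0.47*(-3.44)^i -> [0.47, -1.62, 5.56, -19.13, 65.82]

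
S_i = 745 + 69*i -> [745, 814, 883, 952, 1021]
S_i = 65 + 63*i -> [65, 128, 191, 254, 317]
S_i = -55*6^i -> [-55, -330, -1980, -11880, -71280]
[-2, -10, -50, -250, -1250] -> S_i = -2*5^i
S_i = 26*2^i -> [26, 52, 104, 208, 416]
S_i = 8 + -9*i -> [8, -1, -10, -19, -28]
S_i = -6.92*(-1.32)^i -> [-6.92, 9.13, -12.06, 15.92, -21.01]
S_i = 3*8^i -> [3, 24, 192, 1536, 12288]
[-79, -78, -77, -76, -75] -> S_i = -79 + 1*i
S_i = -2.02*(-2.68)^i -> [-2.02, 5.41, -14.51, 38.88, -104.21]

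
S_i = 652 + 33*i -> [652, 685, 718, 751, 784]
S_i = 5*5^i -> [5, 25, 125, 625, 3125]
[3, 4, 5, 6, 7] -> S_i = 3 + 1*i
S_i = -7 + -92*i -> [-7, -99, -191, -283, -375]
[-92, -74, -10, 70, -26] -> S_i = Random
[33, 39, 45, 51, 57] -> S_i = 33 + 6*i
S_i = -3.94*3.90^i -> [-3.94, -15.37, -59.93, -233.72, -911.5]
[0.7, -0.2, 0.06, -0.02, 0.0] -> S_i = 0.70*(-0.29)^i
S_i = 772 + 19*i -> [772, 791, 810, 829, 848]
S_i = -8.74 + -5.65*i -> [-8.74, -14.39, -20.04, -25.69, -31.34]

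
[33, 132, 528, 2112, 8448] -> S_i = 33*4^i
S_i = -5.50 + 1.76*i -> [-5.5, -3.74, -1.98, -0.22, 1.54]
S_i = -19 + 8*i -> [-19, -11, -3, 5, 13]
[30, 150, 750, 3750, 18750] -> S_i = 30*5^i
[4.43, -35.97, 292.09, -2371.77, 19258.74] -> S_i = 4.43*(-8.12)^i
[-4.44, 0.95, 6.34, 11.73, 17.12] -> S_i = -4.44 + 5.39*i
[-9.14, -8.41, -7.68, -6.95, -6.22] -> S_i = -9.14 + 0.73*i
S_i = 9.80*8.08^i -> [9.8, 79.18, 639.81, 5169.64, 41770.68]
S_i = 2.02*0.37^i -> [2.02, 0.75, 0.28, 0.1, 0.04]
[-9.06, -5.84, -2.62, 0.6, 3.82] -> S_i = -9.06 + 3.22*i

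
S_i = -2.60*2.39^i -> [-2.6, -6.21, -14.85, -35.49, -84.83]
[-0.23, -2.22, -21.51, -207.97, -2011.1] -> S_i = -0.23*9.67^i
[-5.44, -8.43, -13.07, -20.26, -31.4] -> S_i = -5.44*1.55^i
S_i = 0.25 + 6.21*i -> [0.25, 6.46, 12.67, 18.88, 25.09]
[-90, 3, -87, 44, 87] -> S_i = Random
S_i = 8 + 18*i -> [8, 26, 44, 62, 80]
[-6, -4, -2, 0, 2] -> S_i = -6 + 2*i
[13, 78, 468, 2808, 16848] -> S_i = 13*6^i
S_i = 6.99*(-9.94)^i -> [6.99, -69.48, 690.64, -6864.93, 68237.44]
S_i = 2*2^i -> [2, 4, 8, 16, 32]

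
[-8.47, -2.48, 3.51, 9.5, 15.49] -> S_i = -8.47 + 5.99*i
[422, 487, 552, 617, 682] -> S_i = 422 + 65*i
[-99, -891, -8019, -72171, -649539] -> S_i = -99*9^i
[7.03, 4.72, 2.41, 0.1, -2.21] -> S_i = 7.03 + -2.31*i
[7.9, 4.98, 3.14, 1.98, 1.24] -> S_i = 7.90*0.63^i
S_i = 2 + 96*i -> [2, 98, 194, 290, 386]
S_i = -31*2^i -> [-31, -62, -124, -248, -496]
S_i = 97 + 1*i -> [97, 98, 99, 100, 101]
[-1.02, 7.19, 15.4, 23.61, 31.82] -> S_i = -1.02 + 8.21*i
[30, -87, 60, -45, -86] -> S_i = Random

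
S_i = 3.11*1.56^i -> [3.11, 4.85, 7.57, 11.81, 18.42]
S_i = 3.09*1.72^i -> [3.09, 5.31, 9.14, 15.72, 27.04]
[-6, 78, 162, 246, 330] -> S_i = -6 + 84*i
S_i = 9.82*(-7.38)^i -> [9.82, -72.47, 534.84, -3947.12, 29129.76]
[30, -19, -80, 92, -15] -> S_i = Random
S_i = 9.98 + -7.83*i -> [9.98, 2.15, -5.68, -13.51, -21.34]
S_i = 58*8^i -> [58, 464, 3712, 29696, 237568]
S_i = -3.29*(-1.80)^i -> [-3.29, 5.92, -10.66, 19.19, -34.54]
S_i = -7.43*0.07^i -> [-7.43, -0.52, -0.04, -0.0, -0.0]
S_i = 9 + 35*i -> [9, 44, 79, 114, 149]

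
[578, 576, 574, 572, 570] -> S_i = 578 + -2*i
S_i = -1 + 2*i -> [-1, 1, 3, 5, 7]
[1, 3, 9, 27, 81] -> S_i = 1*3^i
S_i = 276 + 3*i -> [276, 279, 282, 285, 288]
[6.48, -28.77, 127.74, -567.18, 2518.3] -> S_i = 6.48*(-4.44)^i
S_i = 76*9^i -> [76, 684, 6156, 55404, 498636]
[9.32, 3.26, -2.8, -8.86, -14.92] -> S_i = 9.32 + -6.06*i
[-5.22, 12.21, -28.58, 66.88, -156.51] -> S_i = -5.22*(-2.34)^i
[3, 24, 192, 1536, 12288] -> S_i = 3*8^i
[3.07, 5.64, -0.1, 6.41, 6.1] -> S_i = Random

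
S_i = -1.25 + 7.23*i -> [-1.25, 5.98, 13.21, 20.44, 27.67]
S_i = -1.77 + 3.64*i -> [-1.77, 1.87, 5.51, 9.15, 12.79]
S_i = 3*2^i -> [3, 6, 12, 24, 48]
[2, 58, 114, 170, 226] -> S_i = 2 + 56*i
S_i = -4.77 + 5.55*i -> [-4.77, 0.78, 6.33, 11.88, 17.43]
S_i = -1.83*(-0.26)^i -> [-1.83, 0.48, -0.12, 0.03, -0.01]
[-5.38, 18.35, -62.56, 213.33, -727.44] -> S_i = -5.38*(-3.41)^i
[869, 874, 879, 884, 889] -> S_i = 869 + 5*i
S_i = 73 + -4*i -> [73, 69, 65, 61, 57]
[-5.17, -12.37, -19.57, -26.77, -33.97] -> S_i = -5.17 + -7.20*i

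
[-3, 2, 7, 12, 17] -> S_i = -3 + 5*i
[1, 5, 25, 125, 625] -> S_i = 1*5^i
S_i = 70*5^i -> [70, 350, 1750, 8750, 43750]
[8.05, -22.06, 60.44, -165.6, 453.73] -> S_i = 8.05*(-2.74)^i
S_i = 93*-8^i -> [93, -744, 5952, -47616, 380928]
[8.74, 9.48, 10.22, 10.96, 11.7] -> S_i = 8.74 + 0.74*i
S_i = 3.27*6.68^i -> [3.27, 21.84, 145.92, 974.71, 6511.09]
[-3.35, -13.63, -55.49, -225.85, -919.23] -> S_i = -3.35*4.07^i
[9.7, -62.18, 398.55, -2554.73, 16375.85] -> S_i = 9.70*(-6.41)^i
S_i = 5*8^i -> [5, 40, 320, 2560, 20480]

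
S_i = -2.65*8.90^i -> [-2.65, -23.58, -209.91, -1868.17, -16626.69]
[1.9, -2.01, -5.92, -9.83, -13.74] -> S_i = 1.90 + -3.91*i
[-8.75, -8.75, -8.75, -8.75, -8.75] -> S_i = -8.75*1.00^i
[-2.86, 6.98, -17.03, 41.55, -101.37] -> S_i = -2.86*(-2.44)^i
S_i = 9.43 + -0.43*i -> [9.43, 9.0, 8.57, 8.14, 7.71]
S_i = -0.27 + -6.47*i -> [-0.27, -6.74, -13.21, -19.68, -26.15]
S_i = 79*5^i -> [79, 395, 1975, 9875, 49375]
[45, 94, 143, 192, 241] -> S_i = 45 + 49*i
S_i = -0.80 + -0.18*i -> [-0.8, -0.98, -1.16, -1.34, -1.52]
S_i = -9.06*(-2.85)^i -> [-9.06, 25.82, -73.59, 209.73, -597.73]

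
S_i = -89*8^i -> [-89, -712, -5696, -45568, -364544]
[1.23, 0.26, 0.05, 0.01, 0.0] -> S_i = 1.23*0.21^i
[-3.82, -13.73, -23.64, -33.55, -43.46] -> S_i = -3.82 + -9.91*i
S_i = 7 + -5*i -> [7, 2, -3, -8, -13]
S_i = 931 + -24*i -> [931, 907, 883, 859, 835]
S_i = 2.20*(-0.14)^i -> [2.2, -0.31, 0.04, -0.01, 0.0]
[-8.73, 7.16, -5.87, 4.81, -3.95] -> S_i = -8.73*(-0.82)^i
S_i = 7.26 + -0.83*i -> [7.26, 6.43, 5.6, 4.77, 3.94]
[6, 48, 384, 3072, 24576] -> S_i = 6*8^i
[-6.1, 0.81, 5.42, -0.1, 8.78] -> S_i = Random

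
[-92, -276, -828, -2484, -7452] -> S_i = -92*3^i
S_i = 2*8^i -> [2, 16, 128, 1024, 8192]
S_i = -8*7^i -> [-8, -56, -392, -2744, -19208]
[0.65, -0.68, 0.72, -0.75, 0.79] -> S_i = 0.65*(-1.05)^i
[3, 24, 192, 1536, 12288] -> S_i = 3*8^i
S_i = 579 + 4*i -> [579, 583, 587, 591, 595]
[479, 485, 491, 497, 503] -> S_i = 479 + 6*i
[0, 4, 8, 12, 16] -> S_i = 0 + 4*i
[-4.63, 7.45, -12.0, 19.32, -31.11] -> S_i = -4.63*(-1.61)^i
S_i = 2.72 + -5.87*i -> [2.72, -3.15, -9.02, -14.89, -20.76]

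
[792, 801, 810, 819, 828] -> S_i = 792 + 9*i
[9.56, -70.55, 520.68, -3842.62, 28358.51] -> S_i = 9.56*(-7.38)^i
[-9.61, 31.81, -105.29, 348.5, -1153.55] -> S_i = -9.61*(-3.31)^i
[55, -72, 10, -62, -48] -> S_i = Random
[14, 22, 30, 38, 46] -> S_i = 14 + 8*i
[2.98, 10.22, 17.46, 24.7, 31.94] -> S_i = 2.98 + 7.24*i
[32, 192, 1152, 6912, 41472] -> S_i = 32*6^i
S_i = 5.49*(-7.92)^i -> [5.49, -43.48, 344.37, -2727.39, 21600.96]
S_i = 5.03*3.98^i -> [5.03, 20.02, 79.68, 317.12, 1262.12]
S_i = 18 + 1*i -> [18, 19, 20, 21, 22]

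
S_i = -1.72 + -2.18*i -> [-1.72, -3.9, -6.08, -8.26, -10.44]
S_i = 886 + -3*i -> [886, 883, 880, 877, 874]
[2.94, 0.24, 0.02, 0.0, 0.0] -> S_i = 2.94*0.08^i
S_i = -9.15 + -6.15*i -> [-9.15, -15.3, -21.45, -27.6, -33.75]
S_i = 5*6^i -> [5, 30, 180, 1080, 6480]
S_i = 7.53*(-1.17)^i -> [7.53, -8.81, 10.31, -12.06, 14.11]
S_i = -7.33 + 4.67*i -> [-7.33, -2.66, 2.01, 6.68, 11.35]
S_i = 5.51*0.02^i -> [5.51, 0.11, 0.0, 0.0, 0.0]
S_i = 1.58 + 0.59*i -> [1.58, 2.17, 2.76, 3.35, 3.94]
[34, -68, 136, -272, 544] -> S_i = 34*-2^i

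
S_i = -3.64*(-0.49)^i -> [-3.64, 1.78, -0.87, 0.43, -0.21]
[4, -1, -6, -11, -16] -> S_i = 4 + -5*i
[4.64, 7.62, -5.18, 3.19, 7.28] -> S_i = Random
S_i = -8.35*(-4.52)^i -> [-8.35, 37.74, -170.59, 771.08, -3485.3]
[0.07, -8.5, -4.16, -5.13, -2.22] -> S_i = Random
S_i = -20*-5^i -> [-20, 100, -500, 2500, -12500]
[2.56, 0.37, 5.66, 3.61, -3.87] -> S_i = Random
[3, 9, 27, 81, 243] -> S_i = 3*3^i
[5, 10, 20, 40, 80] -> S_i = 5*2^i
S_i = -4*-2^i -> [-4, 8, -16, 32, -64]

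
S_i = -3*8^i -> [-3, -24, -192, -1536, -12288]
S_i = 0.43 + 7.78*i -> [0.43, 8.21, 15.99, 23.77, 31.55]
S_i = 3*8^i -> [3, 24, 192, 1536, 12288]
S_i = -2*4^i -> [-2, -8, -32, -128, -512]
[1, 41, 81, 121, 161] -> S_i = 1 + 40*i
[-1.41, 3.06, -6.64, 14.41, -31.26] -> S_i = -1.41*(-2.17)^i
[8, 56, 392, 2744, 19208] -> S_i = 8*7^i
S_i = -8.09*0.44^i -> [-8.09, -3.56, -1.57, -0.69, -0.3]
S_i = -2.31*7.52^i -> [-2.31, -17.37, -130.63, -982.35, -7387.26]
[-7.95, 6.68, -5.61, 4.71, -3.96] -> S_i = -7.95*(-0.84)^i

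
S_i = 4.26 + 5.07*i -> [4.26, 9.33, 14.4, 19.47, 24.54]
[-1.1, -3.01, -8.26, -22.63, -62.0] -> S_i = -1.10*2.74^i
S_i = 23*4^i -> [23, 92, 368, 1472, 5888]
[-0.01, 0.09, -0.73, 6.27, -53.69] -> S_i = -0.01*(-8.56)^i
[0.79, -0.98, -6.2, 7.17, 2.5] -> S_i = Random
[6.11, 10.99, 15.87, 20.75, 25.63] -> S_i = 6.11 + 4.88*i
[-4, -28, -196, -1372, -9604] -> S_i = -4*7^i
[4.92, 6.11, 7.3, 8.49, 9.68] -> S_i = 4.92 + 1.19*i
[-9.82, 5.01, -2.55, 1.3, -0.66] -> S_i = -9.82*(-0.51)^i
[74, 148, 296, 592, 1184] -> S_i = 74*2^i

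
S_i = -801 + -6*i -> [-801, -807, -813, -819, -825]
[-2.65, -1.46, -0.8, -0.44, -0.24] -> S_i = -2.65*0.55^i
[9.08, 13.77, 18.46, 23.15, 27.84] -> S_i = 9.08 + 4.69*i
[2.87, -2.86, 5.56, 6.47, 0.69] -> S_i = Random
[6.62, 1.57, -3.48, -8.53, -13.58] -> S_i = 6.62 + -5.05*i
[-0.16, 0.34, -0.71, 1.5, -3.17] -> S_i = -0.16*(-2.11)^i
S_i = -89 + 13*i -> [-89, -76, -63, -50, -37]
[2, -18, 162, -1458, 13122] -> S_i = 2*-9^i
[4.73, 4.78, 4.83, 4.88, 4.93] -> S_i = 4.73 + 0.05*i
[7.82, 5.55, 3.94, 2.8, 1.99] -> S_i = 7.82*0.71^i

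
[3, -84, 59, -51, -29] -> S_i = Random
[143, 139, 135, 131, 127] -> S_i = 143 + -4*i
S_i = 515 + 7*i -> [515, 522, 529, 536, 543]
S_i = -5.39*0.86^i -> [-5.39, -4.64, -3.99, -3.43, -2.95]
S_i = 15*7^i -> [15, 105, 735, 5145, 36015]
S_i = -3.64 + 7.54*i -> [-3.64, 3.9, 11.44, 18.98, 26.52]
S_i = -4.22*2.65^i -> [-4.22, -11.18, -29.63, -78.53, -208.11]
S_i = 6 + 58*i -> [6, 64, 122, 180, 238]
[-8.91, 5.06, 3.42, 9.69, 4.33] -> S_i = Random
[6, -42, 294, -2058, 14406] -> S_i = 6*-7^i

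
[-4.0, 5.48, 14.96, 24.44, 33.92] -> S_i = -4.00 + 9.48*i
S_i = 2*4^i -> [2, 8, 32, 128, 512]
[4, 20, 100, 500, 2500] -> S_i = 4*5^i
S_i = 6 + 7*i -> [6, 13, 20, 27, 34]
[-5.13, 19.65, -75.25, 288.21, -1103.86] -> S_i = -5.13*(-3.83)^i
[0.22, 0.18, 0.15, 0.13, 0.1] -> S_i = 0.22*0.83^i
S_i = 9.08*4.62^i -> [9.08, 41.95, 193.81, 895.39, 4136.7]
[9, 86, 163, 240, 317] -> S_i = 9 + 77*i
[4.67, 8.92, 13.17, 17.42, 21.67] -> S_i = 4.67 + 4.25*i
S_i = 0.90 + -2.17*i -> [0.9, -1.27, -3.44, -5.61, -7.78]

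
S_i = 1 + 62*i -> [1, 63, 125, 187, 249]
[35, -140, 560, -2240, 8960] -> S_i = 35*-4^i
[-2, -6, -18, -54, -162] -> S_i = -2*3^i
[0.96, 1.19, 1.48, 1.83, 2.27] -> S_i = 0.96*1.24^i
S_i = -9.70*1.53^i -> [-9.7, -14.84, -22.71, -34.74, -53.15]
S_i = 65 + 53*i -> [65, 118, 171, 224, 277]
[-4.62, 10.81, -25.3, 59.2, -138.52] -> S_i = -4.62*(-2.34)^i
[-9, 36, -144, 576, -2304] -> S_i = -9*-4^i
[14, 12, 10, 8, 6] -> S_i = 14 + -2*i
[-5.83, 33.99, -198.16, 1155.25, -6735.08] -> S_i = -5.83*(-5.83)^i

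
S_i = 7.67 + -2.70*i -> [7.67, 4.97, 2.27, -0.43, -3.13]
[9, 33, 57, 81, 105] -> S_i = 9 + 24*i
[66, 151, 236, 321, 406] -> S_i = 66 + 85*i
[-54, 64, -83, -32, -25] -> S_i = Random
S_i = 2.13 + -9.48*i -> [2.13, -7.35, -16.83, -26.31, -35.79]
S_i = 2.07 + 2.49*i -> [2.07, 4.56, 7.05, 9.54, 12.03]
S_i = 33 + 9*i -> [33, 42, 51, 60, 69]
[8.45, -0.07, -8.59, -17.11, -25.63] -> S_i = 8.45 + -8.52*i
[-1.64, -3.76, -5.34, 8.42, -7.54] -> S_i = Random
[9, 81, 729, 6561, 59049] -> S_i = 9*9^i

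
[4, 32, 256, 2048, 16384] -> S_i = 4*8^i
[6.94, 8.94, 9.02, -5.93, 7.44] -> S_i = Random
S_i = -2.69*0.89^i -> [-2.69, -2.39, -2.13, -1.9, -1.69]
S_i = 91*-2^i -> [91, -182, 364, -728, 1456]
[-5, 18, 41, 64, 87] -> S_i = -5 + 23*i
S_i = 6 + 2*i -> [6, 8, 10, 12, 14]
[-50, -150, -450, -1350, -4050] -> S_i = -50*3^i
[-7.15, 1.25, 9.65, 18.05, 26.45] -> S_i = -7.15 + 8.40*i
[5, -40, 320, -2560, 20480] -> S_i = 5*-8^i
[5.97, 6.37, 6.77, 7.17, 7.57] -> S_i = 5.97 + 0.40*i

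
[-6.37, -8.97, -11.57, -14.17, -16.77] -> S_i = -6.37 + -2.60*i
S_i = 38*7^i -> [38, 266, 1862, 13034, 91238]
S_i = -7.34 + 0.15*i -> [-7.34, -7.19, -7.04, -6.89, -6.74]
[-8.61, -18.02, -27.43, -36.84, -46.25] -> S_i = -8.61 + -9.41*i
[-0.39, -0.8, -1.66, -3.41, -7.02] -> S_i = -0.39*2.06^i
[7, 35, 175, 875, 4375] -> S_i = 7*5^i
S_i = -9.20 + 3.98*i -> [-9.2, -5.22, -1.24, 2.74, 6.72]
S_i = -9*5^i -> [-9, -45, -225, -1125, -5625]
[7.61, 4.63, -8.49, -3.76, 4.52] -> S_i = Random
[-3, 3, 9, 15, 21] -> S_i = -3 + 6*i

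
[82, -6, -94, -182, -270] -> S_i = 82 + -88*i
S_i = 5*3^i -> [5, 15, 45, 135, 405]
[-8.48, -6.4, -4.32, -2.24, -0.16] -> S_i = -8.48 + 2.08*i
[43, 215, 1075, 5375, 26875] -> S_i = 43*5^i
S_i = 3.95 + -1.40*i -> [3.95, 2.55, 1.15, -0.25, -1.65]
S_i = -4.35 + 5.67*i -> [-4.35, 1.32, 6.99, 12.66, 18.33]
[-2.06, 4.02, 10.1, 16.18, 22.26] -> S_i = -2.06 + 6.08*i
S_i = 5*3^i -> [5, 15, 45, 135, 405]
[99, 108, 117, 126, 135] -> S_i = 99 + 9*i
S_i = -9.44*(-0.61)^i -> [-9.44, 5.76, -3.51, 2.14, -1.31]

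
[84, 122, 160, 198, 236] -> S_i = 84 + 38*i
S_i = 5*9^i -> [5, 45, 405, 3645, 32805]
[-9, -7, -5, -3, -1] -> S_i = -9 + 2*i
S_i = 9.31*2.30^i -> [9.31, 21.41, 49.25, 113.27, 260.53]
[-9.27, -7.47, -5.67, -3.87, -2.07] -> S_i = -9.27 + 1.80*i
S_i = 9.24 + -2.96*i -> [9.24, 6.28, 3.32, 0.36, -2.6]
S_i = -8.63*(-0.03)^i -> [-8.63, 0.26, -0.01, 0.0, -0.0]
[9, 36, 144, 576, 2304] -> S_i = 9*4^i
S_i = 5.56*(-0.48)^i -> [5.56, -2.67, 1.28, -0.61, 0.3]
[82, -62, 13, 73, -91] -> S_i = Random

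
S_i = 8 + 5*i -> [8, 13, 18, 23, 28]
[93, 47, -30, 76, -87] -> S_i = Random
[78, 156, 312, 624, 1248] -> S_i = 78*2^i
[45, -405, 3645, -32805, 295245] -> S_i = 45*-9^i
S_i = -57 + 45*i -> [-57, -12, 33, 78, 123]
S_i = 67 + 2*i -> [67, 69, 71, 73, 75]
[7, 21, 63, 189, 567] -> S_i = 7*3^i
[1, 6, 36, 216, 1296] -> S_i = 1*6^i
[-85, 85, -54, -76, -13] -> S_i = Random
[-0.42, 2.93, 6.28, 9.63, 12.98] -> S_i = -0.42 + 3.35*i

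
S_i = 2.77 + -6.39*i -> [2.77, -3.62, -10.01, -16.4, -22.79]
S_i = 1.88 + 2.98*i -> [1.88, 4.86, 7.84, 10.82, 13.8]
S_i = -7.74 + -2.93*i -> [-7.74, -10.67, -13.6, -16.53, -19.46]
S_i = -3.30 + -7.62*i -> [-3.3, -10.92, -18.54, -26.16, -33.78]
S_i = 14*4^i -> [14, 56, 224, 896, 3584]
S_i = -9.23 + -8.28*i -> [-9.23, -17.51, -25.79, -34.07, -42.35]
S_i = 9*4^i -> [9, 36, 144, 576, 2304]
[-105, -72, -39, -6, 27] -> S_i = -105 + 33*i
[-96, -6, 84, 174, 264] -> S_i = -96 + 90*i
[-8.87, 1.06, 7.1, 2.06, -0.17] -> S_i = Random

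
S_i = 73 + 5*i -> [73, 78, 83, 88, 93]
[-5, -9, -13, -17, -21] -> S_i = -5 + -4*i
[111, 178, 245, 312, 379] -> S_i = 111 + 67*i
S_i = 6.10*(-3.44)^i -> [6.1, -20.98, 72.18, -248.32, 854.21]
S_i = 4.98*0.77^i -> [4.98, 3.83, 2.95, 2.27, 1.75]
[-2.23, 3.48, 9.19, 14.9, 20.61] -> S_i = -2.23 + 5.71*i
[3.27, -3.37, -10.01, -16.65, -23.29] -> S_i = 3.27 + -6.64*i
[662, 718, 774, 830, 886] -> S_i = 662 + 56*i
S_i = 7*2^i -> [7, 14, 28, 56, 112]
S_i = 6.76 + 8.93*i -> [6.76, 15.69, 24.62, 33.55, 42.48]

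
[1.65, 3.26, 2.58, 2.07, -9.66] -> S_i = Random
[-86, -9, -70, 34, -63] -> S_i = Random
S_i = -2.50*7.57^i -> [-2.5, -18.92, -143.26, -1084.5, -8209.63]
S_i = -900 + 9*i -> [-900, -891, -882, -873, -864]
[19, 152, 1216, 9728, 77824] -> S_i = 19*8^i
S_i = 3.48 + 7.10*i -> [3.48, 10.58, 17.68, 24.78, 31.88]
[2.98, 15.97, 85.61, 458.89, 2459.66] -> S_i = 2.98*5.36^i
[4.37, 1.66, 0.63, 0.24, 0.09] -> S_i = 4.37*0.38^i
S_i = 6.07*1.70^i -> [6.07, 10.32, 17.54, 29.82, 50.7]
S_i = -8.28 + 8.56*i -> [-8.28, 0.28, 8.84, 17.4, 25.96]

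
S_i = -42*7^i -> [-42, -294, -2058, -14406, -100842]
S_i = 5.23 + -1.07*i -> [5.23, 4.16, 3.09, 2.02, 0.95]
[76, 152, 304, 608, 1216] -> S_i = 76*2^i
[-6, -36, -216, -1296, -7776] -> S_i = -6*6^i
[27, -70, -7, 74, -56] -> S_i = Random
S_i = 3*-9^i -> [3, -27, 243, -2187, 19683]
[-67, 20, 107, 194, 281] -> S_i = -67 + 87*i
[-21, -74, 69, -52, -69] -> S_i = Random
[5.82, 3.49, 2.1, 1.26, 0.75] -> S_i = 5.82*0.60^i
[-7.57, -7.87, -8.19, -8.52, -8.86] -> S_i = -7.57*1.04^i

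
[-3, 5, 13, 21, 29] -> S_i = -3 + 8*i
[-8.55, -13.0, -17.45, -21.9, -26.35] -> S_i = -8.55 + -4.45*i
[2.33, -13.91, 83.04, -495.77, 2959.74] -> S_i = 2.33*(-5.97)^i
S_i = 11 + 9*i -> [11, 20, 29, 38, 47]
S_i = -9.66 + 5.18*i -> [-9.66, -4.48, 0.7, 5.88, 11.06]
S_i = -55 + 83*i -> [-55, 28, 111, 194, 277]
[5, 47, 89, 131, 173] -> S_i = 5 + 42*i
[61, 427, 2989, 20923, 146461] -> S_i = 61*7^i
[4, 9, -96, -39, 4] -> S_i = Random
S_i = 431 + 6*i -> [431, 437, 443, 449, 455]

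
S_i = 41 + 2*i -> [41, 43, 45, 47, 49]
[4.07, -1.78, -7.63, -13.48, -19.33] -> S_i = 4.07 + -5.85*i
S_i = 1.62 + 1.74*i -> [1.62, 3.36, 5.1, 6.84, 8.58]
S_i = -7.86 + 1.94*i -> [-7.86, -5.92, -3.98, -2.04, -0.1]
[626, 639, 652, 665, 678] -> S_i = 626 + 13*i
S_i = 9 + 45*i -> [9, 54, 99, 144, 189]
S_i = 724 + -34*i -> [724, 690, 656, 622, 588]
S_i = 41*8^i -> [41, 328, 2624, 20992, 167936]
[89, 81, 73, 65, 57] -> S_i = 89 + -8*i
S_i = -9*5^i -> [-9, -45, -225, -1125, -5625]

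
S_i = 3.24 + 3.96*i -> [3.24, 7.2, 11.16, 15.12, 19.08]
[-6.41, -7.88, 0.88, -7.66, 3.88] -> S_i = Random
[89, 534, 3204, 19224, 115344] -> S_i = 89*6^i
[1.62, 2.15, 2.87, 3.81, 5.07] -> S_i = 1.62*1.33^i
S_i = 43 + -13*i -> [43, 30, 17, 4, -9]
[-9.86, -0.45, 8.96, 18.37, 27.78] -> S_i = -9.86 + 9.41*i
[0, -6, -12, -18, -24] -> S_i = 0 + -6*i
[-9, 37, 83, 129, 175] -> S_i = -9 + 46*i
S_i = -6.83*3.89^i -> [-6.83, -26.57, -103.35, -402.04, -1563.94]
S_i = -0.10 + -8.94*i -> [-0.1, -9.04, -17.98, -26.92, -35.86]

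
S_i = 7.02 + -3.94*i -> [7.02, 3.08, -0.86, -4.8, -8.74]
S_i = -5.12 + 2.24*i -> [-5.12, -2.88, -0.64, 1.6, 3.84]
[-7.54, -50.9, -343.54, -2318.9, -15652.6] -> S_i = -7.54*6.75^i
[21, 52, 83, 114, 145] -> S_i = 21 + 31*i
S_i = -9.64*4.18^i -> [-9.64, -40.3, -168.43, -704.05, -2942.95]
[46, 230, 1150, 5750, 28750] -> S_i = 46*5^i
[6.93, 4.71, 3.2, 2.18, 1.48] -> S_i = 6.93*0.68^i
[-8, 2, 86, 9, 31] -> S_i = Random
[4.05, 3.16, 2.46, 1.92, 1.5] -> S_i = 4.05*0.78^i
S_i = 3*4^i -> [3, 12, 48, 192, 768]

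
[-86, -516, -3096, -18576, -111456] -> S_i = -86*6^i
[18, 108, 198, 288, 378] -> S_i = 18 + 90*i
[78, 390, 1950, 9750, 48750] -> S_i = 78*5^i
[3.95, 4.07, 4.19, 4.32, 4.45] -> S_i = 3.95*1.03^i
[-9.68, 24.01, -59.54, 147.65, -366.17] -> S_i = -9.68*(-2.48)^i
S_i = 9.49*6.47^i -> [9.49, 61.4, 397.26, 2570.27, 16629.66]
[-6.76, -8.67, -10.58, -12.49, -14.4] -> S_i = -6.76 + -1.91*i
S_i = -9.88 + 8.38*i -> [-9.88, -1.5, 6.88, 15.26, 23.64]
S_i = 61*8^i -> [61, 488, 3904, 31232, 249856]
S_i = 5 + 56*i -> [5, 61, 117, 173, 229]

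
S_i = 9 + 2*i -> [9, 11, 13, 15, 17]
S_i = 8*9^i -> [8, 72, 648, 5832, 52488]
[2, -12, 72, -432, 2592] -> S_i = 2*-6^i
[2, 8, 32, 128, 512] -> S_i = 2*4^i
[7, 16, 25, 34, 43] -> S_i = 7 + 9*i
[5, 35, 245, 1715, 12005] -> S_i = 5*7^i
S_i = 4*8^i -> [4, 32, 256, 2048, 16384]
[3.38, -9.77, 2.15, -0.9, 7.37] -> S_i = Random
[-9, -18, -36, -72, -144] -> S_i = -9*2^i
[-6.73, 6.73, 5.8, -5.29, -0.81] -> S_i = Random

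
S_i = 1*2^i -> [1, 2, 4, 8, 16]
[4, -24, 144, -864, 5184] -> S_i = 4*-6^i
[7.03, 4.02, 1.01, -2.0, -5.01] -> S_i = 7.03 + -3.01*i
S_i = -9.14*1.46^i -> [-9.14, -13.34, -19.48, -28.44, -41.53]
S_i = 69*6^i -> [69, 414, 2484, 14904, 89424]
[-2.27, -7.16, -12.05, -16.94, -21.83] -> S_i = -2.27 + -4.89*i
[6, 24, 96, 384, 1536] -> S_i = 6*4^i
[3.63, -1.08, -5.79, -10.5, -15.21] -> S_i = 3.63 + -4.71*i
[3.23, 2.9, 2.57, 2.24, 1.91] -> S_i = 3.23 + -0.33*i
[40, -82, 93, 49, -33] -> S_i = Random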